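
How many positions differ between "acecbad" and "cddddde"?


Comparing "acecbad" and "cddddde" position by position:
  Position 0: 'a' vs 'c' => DIFFER
  Position 1: 'c' vs 'd' => DIFFER
  Position 2: 'e' vs 'd' => DIFFER
  Position 3: 'c' vs 'd' => DIFFER
  Position 4: 'b' vs 'd' => DIFFER
  Position 5: 'a' vs 'd' => DIFFER
  Position 6: 'd' vs 'e' => DIFFER
Positions that differ: 7

7


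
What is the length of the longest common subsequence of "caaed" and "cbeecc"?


LCS of "caaed" and "cbeecc"
DP table:
           c    b    e    e    c    c
      0    0    0    0    0    0    0
  c   0    1    1    1    1    1    1
  a   0    1    1    1    1    1    1
  a   0    1    1    1    1    1    1
  e   0    1    1    2    2    2    2
  d   0    1    1    2    2    2    2
LCS length = dp[5][6] = 2

2


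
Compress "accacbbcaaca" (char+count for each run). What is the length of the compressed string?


Input: accacbbcaaca
Runs:
  'a' x 1 => "a1"
  'c' x 2 => "c2"
  'a' x 1 => "a1"
  'c' x 1 => "c1"
  'b' x 2 => "b2"
  'c' x 1 => "c1"
  'a' x 2 => "a2"
  'c' x 1 => "c1"
  'a' x 1 => "a1"
Compressed: "a1c2a1c1b2c1a2c1a1"
Compressed length: 18

18


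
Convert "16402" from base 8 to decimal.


Input: "16402" in base 8
Positional expansion:
  Digit '1' (value 1) x 8^4 = 4096
  Digit '6' (value 6) x 8^3 = 3072
  Digit '4' (value 4) x 8^2 = 256
  Digit '0' (value 0) x 8^1 = 0
  Digit '2' (value 2) x 8^0 = 2
Sum = 7426

7426


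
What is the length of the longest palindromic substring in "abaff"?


Input: "abaff"
Checking substrings for palindromes:
  [0:3] "aba" (len 3) => palindrome
  [3:5] "ff" (len 2) => palindrome
Longest palindromic substring: "aba" with length 3

3


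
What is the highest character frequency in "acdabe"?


Input: acdabe
Character counts:
  'a': 2
  'b': 1
  'c': 1
  'd': 1
  'e': 1
Maximum frequency: 2

2


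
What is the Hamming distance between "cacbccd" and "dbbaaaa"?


Comparing "cacbccd" and "dbbaaaa" position by position:
  Position 0: 'c' vs 'd' => differ
  Position 1: 'a' vs 'b' => differ
  Position 2: 'c' vs 'b' => differ
  Position 3: 'b' vs 'a' => differ
  Position 4: 'c' vs 'a' => differ
  Position 5: 'c' vs 'a' => differ
  Position 6: 'd' vs 'a' => differ
Total differences (Hamming distance): 7

7


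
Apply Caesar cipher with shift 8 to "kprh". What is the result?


Caesar cipher: shift "kprh" by 8
  'k' (pos 10) + 8 = pos 18 = 's'
  'p' (pos 15) + 8 = pos 23 = 'x'
  'r' (pos 17) + 8 = pos 25 = 'z'
  'h' (pos 7) + 8 = pos 15 = 'p'
Result: sxzp

sxzp


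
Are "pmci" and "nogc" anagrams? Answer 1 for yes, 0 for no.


Strings: "pmci", "nogc"
Sorted first:  cimp
Sorted second: cgno
Differ at position 1: 'i' vs 'g' => not anagrams

0


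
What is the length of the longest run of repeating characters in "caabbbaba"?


Input: "caabbbaba"
Scanning for longest run:
  Position 1 ('a'): new char, reset run to 1
  Position 2 ('a'): continues run of 'a', length=2
  Position 3 ('b'): new char, reset run to 1
  Position 4 ('b'): continues run of 'b', length=2
  Position 5 ('b'): continues run of 'b', length=3
  Position 6 ('a'): new char, reset run to 1
  Position 7 ('b'): new char, reset run to 1
  Position 8 ('a'): new char, reset run to 1
Longest run: 'b' with length 3

3


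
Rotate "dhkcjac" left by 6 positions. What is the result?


Input: "dhkcjac", rotate left by 6
First 6 characters: "dhkcja"
Remaining characters: "c"
Concatenate remaining + first: "c" + "dhkcja" = "cdhkcja"

cdhkcja


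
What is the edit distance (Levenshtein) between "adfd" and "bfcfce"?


Computing edit distance: "adfd" -> "bfcfce"
DP table:
           b    f    c    f    c    e
      0    1    2    3    4    5    6
  a   1    1    2    3    4    5    6
  d   2    2    2    3    4    5    6
  f   3    3    2    3    3    4    5
  d   4    4    3    3    4    4    5
Edit distance = dp[4][6] = 5

5


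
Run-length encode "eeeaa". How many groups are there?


Input: eeeaa
Scanning for consecutive runs:
  Group 1: 'e' x 3 (positions 0-2)
  Group 2: 'a' x 2 (positions 3-4)
Total groups: 2

2


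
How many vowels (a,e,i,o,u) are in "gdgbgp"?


Input: gdgbgp
Checking each character:
  'g' at position 0: consonant
  'd' at position 1: consonant
  'g' at position 2: consonant
  'b' at position 3: consonant
  'g' at position 4: consonant
  'p' at position 5: consonant
Total vowels: 0

0


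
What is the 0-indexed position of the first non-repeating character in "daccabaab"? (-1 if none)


Input: daccabaab
Character frequencies:
  'a': 4
  'b': 2
  'c': 2
  'd': 1
Scanning left to right for freq == 1:
  Position 0 ('d'): unique! => answer = 0

0


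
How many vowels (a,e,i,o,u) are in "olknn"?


Input: olknn
Checking each character:
  'o' at position 0: vowel (running total: 1)
  'l' at position 1: consonant
  'k' at position 2: consonant
  'n' at position 3: consonant
  'n' at position 4: consonant
Total vowels: 1

1


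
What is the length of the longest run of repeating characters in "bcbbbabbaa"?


Input: "bcbbbabbaa"
Scanning for longest run:
  Position 1 ('c'): new char, reset run to 1
  Position 2 ('b'): new char, reset run to 1
  Position 3 ('b'): continues run of 'b', length=2
  Position 4 ('b'): continues run of 'b', length=3
  Position 5 ('a'): new char, reset run to 1
  Position 6 ('b'): new char, reset run to 1
  Position 7 ('b'): continues run of 'b', length=2
  Position 8 ('a'): new char, reset run to 1
  Position 9 ('a'): continues run of 'a', length=2
Longest run: 'b' with length 3

3


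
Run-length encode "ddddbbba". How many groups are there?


Input: ddddbbba
Scanning for consecutive runs:
  Group 1: 'd' x 4 (positions 0-3)
  Group 2: 'b' x 3 (positions 4-6)
  Group 3: 'a' x 1 (positions 7-7)
Total groups: 3

3


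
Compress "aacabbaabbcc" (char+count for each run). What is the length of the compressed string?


Input: aacabbaabbcc
Runs:
  'a' x 2 => "a2"
  'c' x 1 => "c1"
  'a' x 1 => "a1"
  'b' x 2 => "b2"
  'a' x 2 => "a2"
  'b' x 2 => "b2"
  'c' x 2 => "c2"
Compressed: "a2c1a1b2a2b2c2"
Compressed length: 14

14


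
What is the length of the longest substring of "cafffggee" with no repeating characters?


Input: "cafffggee"
Sliding window (track last position of each char):
  Position 0 ('c'): window [0,0] length 1 -- new best
  Position 1 ('a'): window [0,1] length 2 -- new best
  Position 2 ('f'): window [0,2] length 3 -- new best
  Position 3 ('f'): repeat (last at 2), move window start to 3
  Position 3 ('f'): window [3,3] length 1
  Position 4 ('f'): repeat (last at 3), move window start to 4
  Position 4 ('f'): window [4,4] length 1
  Position 5 ('g'): window [4,5] length 2
  Position 6 ('g'): repeat (last at 5), move window start to 6
  Position 6 ('g'): window [6,6] length 1
  Position 7 ('e'): window [6,7] length 2
  Position 8 ('e'): repeat (last at 7), move window start to 8
  Position 8 ('e'): window [8,8] length 1
Longest substring with no repeats: "caf" with length 3

3


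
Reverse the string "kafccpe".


Input: kafccpe
Reading characters right to left:
  Position 6: 'e'
  Position 5: 'p'
  Position 4: 'c'
  Position 3: 'c'
  Position 2: 'f'
  Position 1: 'a'
  Position 0: 'k'
Reversed: epccfak

epccfak


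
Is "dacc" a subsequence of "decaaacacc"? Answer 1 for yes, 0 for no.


Check if "dacc" is a subsequence of "decaaacacc"
Greedy scan:
  Position 0 ('d'): matches sub[0] = 'd'
  Position 1 ('e'): no match needed
  Position 2 ('c'): no match needed
  Position 3 ('a'): matches sub[1] = 'a'
  Position 4 ('a'): no match needed
  Position 5 ('a'): no match needed
  Position 6 ('c'): matches sub[2] = 'c'
  Position 7 ('a'): no match needed
  Position 8 ('c'): matches sub[3] = 'c'
  Position 9 ('c'): no match needed
All 4 characters matched => is a subsequence

1


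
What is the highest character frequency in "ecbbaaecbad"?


Input: ecbbaaecbad
Character counts:
  'a': 3
  'b': 3
  'c': 2
  'd': 1
  'e': 2
Maximum frequency: 3

3


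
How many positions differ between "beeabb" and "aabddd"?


Comparing "beeabb" and "aabddd" position by position:
  Position 0: 'b' vs 'a' => DIFFER
  Position 1: 'e' vs 'a' => DIFFER
  Position 2: 'e' vs 'b' => DIFFER
  Position 3: 'a' vs 'd' => DIFFER
  Position 4: 'b' vs 'd' => DIFFER
  Position 5: 'b' vs 'd' => DIFFER
Positions that differ: 6

6


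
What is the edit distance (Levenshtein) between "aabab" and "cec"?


Computing edit distance: "aabab" -> "cec"
DP table:
           c    e    c
      0    1    2    3
  a   1    1    2    3
  a   2    2    2    3
  b   3    3    3    3
  a   4    4    4    4
  b   5    5    5    5
Edit distance = dp[5][3] = 5

5


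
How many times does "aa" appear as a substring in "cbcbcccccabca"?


Searching for "aa" in "cbcbcccccabca"
Scanning each position:
  Position 0: "cb" => no
  Position 1: "bc" => no
  Position 2: "cb" => no
  Position 3: "bc" => no
  Position 4: "cc" => no
  Position 5: "cc" => no
  Position 6: "cc" => no
  Position 7: "cc" => no
  Position 8: "ca" => no
  Position 9: "ab" => no
  Position 10: "bc" => no
  Position 11: "ca" => no
Total occurrences: 0

0


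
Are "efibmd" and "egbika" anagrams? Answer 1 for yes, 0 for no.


Strings: "efibmd", "egbika"
Sorted first:  bdefim
Sorted second: abegik
Differ at position 0: 'b' vs 'a' => not anagrams

0


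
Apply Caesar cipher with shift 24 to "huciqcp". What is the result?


Caesar cipher: shift "huciqcp" by 24
  'h' (pos 7) + 24 = pos 5 = 'f'
  'u' (pos 20) + 24 = pos 18 = 's'
  'c' (pos 2) + 24 = pos 0 = 'a'
  'i' (pos 8) + 24 = pos 6 = 'g'
  'q' (pos 16) + 24 = pos 14 = 'o'
  'c' (pos 2) + 24 = pos 0 = 'a'
  'p' (pos 15) + 24 = pos 13 = 'n'
Result: fsagoan

fsagoan


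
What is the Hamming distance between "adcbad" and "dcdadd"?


Comparing "adcbad" and "dcdadd" position by position:
  Position 0: 'a' vs 'd' => differ
  Position 1: 'd' vs 'c' => differ
  Position 2: 'c' vs 'd' => differ
  Position 3: 'b' vs 'a' => differ
  Position 4: 'a' vs 'd' => differ
  Position 5: 'd' vs 'd' => same
Total differences (Hamming distance): 5

5


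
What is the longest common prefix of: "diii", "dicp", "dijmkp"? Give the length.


Words: diii, dicp, dijmkp
  Position 0: all 'd' => match
  Position 1: all 'i' => match
  Position 2: ('i', 'c', 'j') => mismatch, stop
LCP = "di" (length 2)

2


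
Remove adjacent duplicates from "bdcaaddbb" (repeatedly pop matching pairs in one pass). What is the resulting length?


Input: bdcaaddbb
Stack-based adjacent duplicate removal:
  Read 'b': push. Stack: b
  Read 'd': push. Stack: bd
  Read 'c': push. Stack: bdc
  Read 'a': push. Stack: bdca
  Read 'a': matches stack top 'a' => pop. Stack: bdc
  Read 'd': push. Stack: bdcd
  Read 'd': matches stack top 'd' => pop. Stack: bdc
  Read 'b': push. Stack: bdcb
  Read 'b': matches stack top 'b' => pop. Stack: bdc
Final stack: "bdc" (length 3)

3


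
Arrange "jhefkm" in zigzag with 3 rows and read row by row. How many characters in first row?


Zigzag "jhefkm" into 3 rows:
Placing characters:
  'j' => row 0
  'h' => row 1
  'e' => row 2
  'f' => row 1
  'k' => row 0
  'm' => row 1
Rows:
  Row 0: "jk"
  Row 1: "hfm"
  Row 2: "e"
First row length: 2

2


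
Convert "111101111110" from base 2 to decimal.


Input: "111101111110" in base 2
Positional expansion:
  Digit '1' (value 1) x 2^11 = 2048
  Digit '1' (value 1) x 2^10 = 1024
  Digit '1' (value 1) x 2^9 = 512
  Digit '1' (value 1) x 2^8 = 256
  Digit '0' (value 0) x 2^7 = 0
  Digit '1' (value 1) x 2^6 = 64
  Digit '1' (value 1) x 2^5 = 32
  Digit '1' (value 1) x 2^4 = 16
  Digit '1' (value 1) x 2^3 = 8
  Digit '1' (value 1) x 2^2 = 4
  Digit '1' (value 1) x 2^1 = 2
  Digit '0' (value 0) x 2^0 = 0
Sum = 3966

3966


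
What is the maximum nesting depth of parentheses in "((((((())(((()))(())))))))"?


Input: "((((((())(((()))(())))))))"
Tracking depth:
  Position 0 '(': depth becomes 1
  Position 1 '(': depth becomes 2
  Position 2 '(': depth becomes 3
  Position 3 '(': depth becomes 4
  Position 4 '(': depth becomes 5
  Position 5 '(': depth becomes 6
  Position 6 '(': depth becomes 7
  Position 7 ')': depth becomes 6
  Position 8 ')': depth becomes 5
  Position 9 '(': depth becomes 6
  Position 10 '(': depth becomes 7
  Position 11 '(': depth becomes 8
  Position 12 '(': depth becomes 9
  Position 13 ')': depth becomes 8
  Position 14 ')': depth becomes 7
  Position 15 ')': depth becomes 6
  Position 16 '(': depth becomes 7
  Position 17 '(': depth becomes 8
  Position 18 ')': depth becomes 7
  Position 19 ')': depth becomes 6
  Position 20 ')': depth becomes 5
  Position 21 ')': depth becomes 4
  Position 22 ')': depth becomes 3
  Position 23 ')': depth becomes 2
  Position 24 ')': depth becomes 1
  Position 25 ')': depth becomes 0
Maximum depth reached: 9

9


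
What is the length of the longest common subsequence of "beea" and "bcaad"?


LCS of "beea" and "bcaad"
DP table:
           b    c    a    a    d
      0    0    0    0    0    0
  b   0    1    1    1    1    1
  e   0    1    1    1    1    1
  e   0    1    1    1    1    1
  a   0    1    1    2    2    2
LCS length = dp[4][5] = 2

2


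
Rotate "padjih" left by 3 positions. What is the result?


Input: "padjih", rotate left by 3
First 3 characters: "pad"
Remaining characters: "jih"
Concatenate remaining + first: "jih" + "pad" = "jihpad"

jihpad


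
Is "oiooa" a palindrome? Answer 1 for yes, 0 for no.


Input: oiooa
Reversed: aooio
  Compare pos 0 ('o') with pos 4 ('a'): MISMATCH
  Compare pos 1 ('i') with pos 3 ('o'): MISMATCH
Result: not a palindrome

0


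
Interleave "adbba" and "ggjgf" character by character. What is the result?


Interleaving "adbba" and "ggjgf":
  Position 0: 'a' from first, 'g' from second => "ag"
  Position 1: 'd' from first, 'g' from second => "dg"
  Position 2: 'b' from first, 'j' from second => "bj"
  Position 3: 'b' from first, 'g' from second => "bg"
  Position 4: 'a' from first, 'f' from second => "af"
Result: agdgbjbgaf

agdgbjbgaf


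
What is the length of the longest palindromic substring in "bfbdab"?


Input: "bfbdab"
Checking substrings for palindromes:
  [0:3] "bfb" (len 3) => palindrome
Longest palindromic substring: "bfb" with length 3

3


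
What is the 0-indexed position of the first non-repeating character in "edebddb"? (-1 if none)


Input: edebddb
Character frequencies:
  'b': 2
  'd': 3
  'e': 2
Scanning left to right for freq == 1:
  Position 0 ('e'): freq=2, skip
  Position 1 ('d'): freq=3, skip
  Position 2 ('e'): freq=2, skip
  Position 3 ('b'): freq=2, skip
  Position 4 ('d'): freq=3, skip
  Position 5 ('d'): freq=3, skip
  Position 6 ('b'): freq=2, skip
  No unique character found => answer = -1

-1


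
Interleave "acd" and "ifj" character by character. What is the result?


Interleaving "acd" and "ifj":
  Position 0: 'a' from first, 'i' from second => "ai"
  Position 1: 'c' from first, 'f' from second => "cf"
  Position 2: 'd' from first, 'j' from second => "dj"
Result: aicfdj

aicfdj


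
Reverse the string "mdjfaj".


Input: mdjfaj
Reading characters right to left:
  Position 5: 'j'
  Position 4: 'a'
  Position 3: 'f'
  Position 2: 'j'
  Position 1: 'd'
  Position 0: 'm'
Reversed: jafjdm

jafjdm


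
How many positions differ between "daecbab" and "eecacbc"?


Comparing "daecbab" and "eecacbc" position by position:
  Position 0: 'd' vs 'e' => DIFFER
  Position 1: 'a' vs 'e' => DIFFER
  Position 2: 'e' vs 'c' => DIFFER
  Position 3: 'c' vs 'a' => DIFFER
  Position 4: 'b' vs 'c' => DIFFER
  Position 5: 'a' vs 'b' => DIFFER
  Position 6: 'b' vs 'c' => DIFFER
Positions that differ: 7

7


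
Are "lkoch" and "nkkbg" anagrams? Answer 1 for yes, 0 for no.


Strings: "lkoch", "nkkbg"
Sorted first:  chklo
Sorted second: bgkkn
Differ at position 0: 'c' vs 'b' => not anagrams

0


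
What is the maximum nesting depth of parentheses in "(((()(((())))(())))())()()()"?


Input: "(((()(((())))(())))())()()()"
Tracking depth:
  Position 0 '(': depth becomes 1
  Position 1 '(': depth becomes 2
  Position 2 '(': depth becomes 3
  Position 3 '(': depth becomes 4
  Position 4 ')': depth becomes 3
  Position 5 '(': depth becomes 4
  Position 6 '(': depth becomes 5
  Position 7 '(': depth becomes 6
  Position 8 '(': depth becomes 7
  Position 9 ')': depth becomes 6
  Position 10 ')': depth becomes 5
  Position 11 ')': depth becomes 4
  Position 12 ')': depth becomes 3
  Position 13 '(': depth becomes 4
  Position 14 '(': depth becomes 5
  Position 15 ')': depth becomes 4
  Position 16 ')': depth becomes 3
  Position 17 ')': depth becomes 2
  Position 18 ')': depth becomes 1
  Position 19 '(': depth becomes 2
  Position 20 ')': depth becomes 1
  Position 21 ')': depth becomes 0
  Position 22 '(': depth becomes 1
  Position 23 ')': depth becomes 0
  Position 24 '(': depth becomes 1
  Position 25 ')': depth becomes 0
  Position 26 '(': depth becomes 1
  Position 27 ')': depth becomes 0
Maximum depth reached: 7

7


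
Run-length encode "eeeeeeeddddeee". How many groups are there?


Input: eeeeeeeddddeee
Scanning for consecutive runs:
  Group 1: 'e' x 7 (positions 0-6)
  Group 2: 'd' x 4 (positions 7-10)
  Group 3: 'e' x 3 (positions 11-13)
Total groups: 3

3


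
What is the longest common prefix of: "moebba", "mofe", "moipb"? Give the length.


Words: moebba, mofe, moipb
  Position 0: all 'm' => match
  Position 1: all 'o' => match
  Position 2: ('e', 'f', 'i') => mismatch, stop
LCP = "mo" (length 2)

2


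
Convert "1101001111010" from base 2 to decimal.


Input: "1101001111010" in base 2
Positional expansion:
  Digit '1' (value 1) x 2^12 = 4096
  Digit '1' (value 1) x 2^11 = 2048
  Digit '0' (value 0) x 2^10 = 0
  Digit '1' (value 1) x 2^9 = 512
  Digit '0' (value 0) x 2^8 = 0
  Digit '0' (value 0) x 2^7 = 0
  Digit '1' (value 1) x 2^6 = 64
  Digit '1' (value 1) x 2^5 = 32
  Digit '1' (value 1) x 2^4 = 16
  Digit '1' (value 1) x 2^3 = 8
  Digit '0' (value 0) x 2^2 = 0
  Digit '1' (value 1) x 2^1 = 2
  Digit '0' (value 0) x 2^0 = 0
Sum = 6778

6778


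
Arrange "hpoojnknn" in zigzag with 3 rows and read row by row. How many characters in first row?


Zigzag "hpoojnknn" into 3 rows:
Placing characters:
  'h' => row 0
  'p' => row 1
  'o' => row 2
  'o' => row 1
  'j' => row 0
  'n' => row 1
  'k' => row 2
  'n' => row 1
  'n' => row 0
Rows:
  Row 0: "hjn"
  Row 1: "ponn"
  Row 2: "ok"
First row length: 3

3


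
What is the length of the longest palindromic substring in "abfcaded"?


Input: "abfcaded"
Checking substrings for palindromes:
  [5:8] "ded" (len 3) => palindrome
Longest palindromic substring: "ded" with length 3

3


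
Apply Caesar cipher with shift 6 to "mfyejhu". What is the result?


Caesar cipher: shift "mfyejhu" by 6
  'm' (pos 12) + 6 = pos 18 = 's'
  'f' (pos 5) + 6 = pos 11 = 'l'
  'y' (pos 24) + 6 = pos 4 = 'e'
  'e' (pos 4) + 6 = pos 10 = 'k'
  'j' (pos 9) + 6 = pos 15 = 'p'
  'h' (pos 7) + 6 = pos 13 = 'n'
  'u' (pos 20) + 6 = pos 0 = 'a'
Result: slekpna

slekpna


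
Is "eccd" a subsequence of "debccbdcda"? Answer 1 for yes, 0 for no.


Check if "eccd" is a subsequence of "debccbdcda"
Greedy scan:
  Position 0 ('d'): no match needed
  Position 1 ('e'): matches sub[0] = 'e'
  Position 2 ('b'): no match needed
  Position 3 ('c'): matches sub[1] = 'c'
  Position 4 ('c'): matches sub[2] = 'c'
  Position 5 ('b'): no match needed
  Position 6 ('d'): matches sub[3] = 'd'
  Position 7 ('c'): no match needed
  Position 8 ('d'): no match needed
  Position 9 ('a'): no match needed
All 4 characters matched => is a subsequence

1


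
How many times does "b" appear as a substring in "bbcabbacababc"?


Searching for "b" in "bbcabbacababc"
Scanning each position:
  Position 0: "b" => MATCH
  Position 1: "b" => MATCH
  Position 2: "c" => no
  Position 3: "a" => no
  Position 4: "b" => MATCH
  Position 5: "b" => MATCH
  Position 6: "a" => no
  Position 7: "c" => no
  Position 8: "a" => no
  Position 9: "b" => MATCH
  Position 10: "a" => no
  Position 11: "b" => MATCH
  Position 12: "c" => no
Total occurrences: 6

6


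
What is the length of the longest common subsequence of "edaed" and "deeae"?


LCS of "edaed" and "deeae"
DP table:
           d    e    e    a    e
      0    0    0    0    0    0
  e   0    0    1    1    1    1
  d   0    1    1    1    1    1
  a   0    1    1    1    2    2
  e   0    1    2    2    2    3
  d   0    1    2    2    2    3
LCS length = dp[5][5] = 3

3


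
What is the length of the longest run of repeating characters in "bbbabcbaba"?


Input: "bbbabcbaba"
Scanning for longest run:
  Position 1 ('b'): continues run of 'b', length=2
  Position 2 ('b'): continues run of 'b', length=3
  Position 3 ('a'): new char, reset run to 1
  Position 4 ('b'): new char, reset run to 1
  Position 5 ('c'): new char, reset run to 1
  Position 6 ('b'): new char, reset run to 1
  Position 7 ('a'): new char, reset run to 1
  Position 8 ('b'): new char, reset run to 1
  Position 9 ('a'): new char, reset run to 1
Longest run: 'b' with length 3

3


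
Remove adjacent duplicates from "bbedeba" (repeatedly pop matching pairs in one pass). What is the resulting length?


Input: bbedeba
Stack-based adjacent duplicate removal:
  Read 'b': push. Stack: b
  Read 'b': matches stack top 'b' => pop. Stack: (empty)
  Read 'e': push. Stack: e
  Read 'd': push. Stack: ed
  Read 'e': push. Stack: ede
  Read 'b': push. Stack: edeb
  Read 'a': push. Stack: edeba
Final stack: "edeba" (length 5)

5


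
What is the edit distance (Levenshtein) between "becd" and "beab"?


Computing edit distance: "becd" -> "beab"
DP table:
           b    e    a    b
      0    1    2    3    4
  b   1    0    1    2    3
  e   2    1    0    1    2
  c   3    2    1    1    2
  d   4    3    2    2    2
Edit distance = dp[4][4] = 2

2


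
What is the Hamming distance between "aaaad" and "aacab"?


Comparing "aaaad" and "aacab" position by position:
  Position 0: 'a' vs 'a' => same
  Position 1: 'a' vs 'a' => same
  Position 2: 'a' vs 'c' => differ
  Position 3: 'a' vs 'a' => same
  Position 4: 'd' vs 'b' => differ
Total differences (Hamming distance): 2

2


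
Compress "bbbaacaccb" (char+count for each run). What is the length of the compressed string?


Input: bbbaacaccb
Runs:
  'b' x 3 => "b3"
  'a' x 2 => "a2"
  'c' x 1 => "c1"
  'a' x 1 => "a1"
  'c' x 2 => "c2"
  'b' x 1 => "b1"
Compressed: "b3a2c1a1c2b1"
Compressed length: 12

12


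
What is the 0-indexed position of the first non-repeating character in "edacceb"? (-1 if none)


Input: edacceb
Character frequencies:
  'a': 1
  'b': 1
  'c': 2
  'd': 1
  'e': 2
Scanning left to right for freq == 1:
  Position 0 ('e'): freq=2, skip
  Position 1 ('d'): unique! => answer = 1

1


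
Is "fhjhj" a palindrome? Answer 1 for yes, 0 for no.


Input: fhjhj
Reversed: jhjhf
  Compare pos 0 ('f') with pos 4 ('j'): MISMATCH
  Compare pos 1 ('h') with pos 3 ('h'): match
Result: not a palindrome

0


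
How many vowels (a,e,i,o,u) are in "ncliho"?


Input: ncliho
Checking each character:
  'n' at position 0: consonant
  'c' at position 1: consonant
  'l' at position 2: consonant
  'i' at position 3: vowel (running total: 1)
  'h' at position 4: consonant
  'o' at position 5: vowel (running total: 2)
Total vowels: 2

2


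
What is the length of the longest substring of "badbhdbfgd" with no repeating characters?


Input: "badbhdbfgd"
Sliding window (track last position of each char):
  Position 0 ('b'): window [0,0] length 1 -- new best
  Position 1 ('a'): window [0,1] length 2 -- new best
  Position 2 ('d'): window [0,2] length 3 -- new best
  Position 3 ('b'): repeat (last at 0), move window start to 1
  Position 3 ('b'): window [1,3] length 3
  Position 4 ('h'): window [1,4] length 4 -- new best
  Position 5 ('d'): repeat (last at 2), move window start to 3
  Position 5 ('d'): window [3,5] length 3
  Position 6 ('b'): repeat (last at 3), move window start to 4
  Position 6 ('b'): window [4,6] length 3
  Position 7 ('f'): window [4,7] length 4
  Position 8 ('g'): window [4,8] length 5 -- new best
  Position 9 ('d'): repeat (last at 5), move window start to 6
  Position 9 ('d'): window [6,9] length 4
Longest substring with no repeats: "hdbfg" with length 5

5


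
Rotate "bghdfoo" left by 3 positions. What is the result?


Input: "bghdfoo", rotate left by 3
First 3 characters: "bgh"
Remaining characters: "dfoo"
Concatenate remaining + first: "dfoo" + "bgh" = "dfoobgh"

dfoobgh


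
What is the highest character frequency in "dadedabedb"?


Input: dadedabedb
Character counts:
  'a': 2
  'b': 2
  'd': 4
  'e': 2
Maximum frequency: 4

4


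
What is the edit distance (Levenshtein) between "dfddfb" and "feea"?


Computing edit distance: "dfddfb" -> "feea"
DP table:
           f    e    e    a
      0    1    2    3    4
  d   1    1    2    3    4
  f   2    1    2    3    4
  d   3    2    2    3    4
  d   4    3    3    3    4
  f   5    4    4    4    4
  b   6    5    5    5    5
Edit distance = dp[6][4] = 5

5


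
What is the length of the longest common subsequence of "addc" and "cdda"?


LCS of "addc" and "cdda"
DP table:
           c    d    d    a
      0    0    0    0    0
  a   0    0    0    0    1
  d   0    0    1    1    1
  d   0    0    1    2    2
  c   0    1    1    2    2
LCS length = dp[4][4] = 2

2


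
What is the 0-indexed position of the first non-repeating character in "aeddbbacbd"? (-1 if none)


Input: aeddbbacbd
Character frequencies:
  'a': 2
  'b': 3
  'c': 1
  'd': 3
  'e': 1
Scanning left to right for freq == 1:
  Position 0 ('a'): freq=2, skip
  Position 1 ('e'): unique! => answer = 1

1


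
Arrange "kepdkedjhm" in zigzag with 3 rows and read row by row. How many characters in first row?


Zigzag "kepdkedjhm" into 3 rows:
Placing characters:
  'k' => row 0
  'e' => row 1
  'p' => row 2
  'd' => row 1
  'k' => row 0
  'e' => row 1
  'd' => row 2
  'j' => row 1
  'h' => row 0
  'm' => row 1
Rows:
  Row 0: "kkh"
  Row 1: "edejm"
  Row 2: "pd"
First row length: 3

3


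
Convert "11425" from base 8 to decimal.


Input: "11425" in base 8
Positional expansion:
  Digit '1' (value 1) x 8^4 = 4096
  Digit '1' (value 1) x 8^3 = 512
  Digit '4' (value 4) x 8^2 = 256
  Digit '2' (value 2) x 8^1 = 16
  Digit '5' (value 5) x 8^0 = 5
Sum = 4885

4885


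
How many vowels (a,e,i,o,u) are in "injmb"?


Input: injmb
Checking each character:
  'i' at position 0: vowel (running total: 1)
  'n' at position 1: consonant
  'j' at position 2: consonant
  'm' at position 3: consonant
  'b' at position 4: consonant
Total vowels: 1

1


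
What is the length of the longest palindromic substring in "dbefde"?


Input: "dbefde"
Checking substrings for palindromes:
  No multi-char palindromic substrings found
Longest palindromic substring: "d" with length 1

1


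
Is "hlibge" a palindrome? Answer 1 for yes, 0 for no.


Input: hlibge
Reversed: egbilh
  Compare pos 0 ('h') with pos 5 ('e'): MISMATCH
  Compare pos 1 ('l') with pos 4 ('g'): MISMATCH
  Compare pos 2 ('i') with pos 3 ('b'): MISMATCH
Result: not a palindrome

0


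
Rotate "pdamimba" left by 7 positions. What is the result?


Input: "pdamimba", rotate left by 7
First 7 characters: "pdamimb"
Remaining characters: "a"
Concatenate remaining + first: "a" + "pdamimb" = "apdamimb"

apdamimb


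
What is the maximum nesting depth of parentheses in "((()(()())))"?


Input: "((()(()())))"
Tracking depth:
  Position 0 '(': depth becomes 1
  Position 1 '(': depth becomes 2
  Position 2 '(': depth becomes 3
  Position 3 ')': depth becomes 2
  Position 4 '(': depth becomes 3
  Position 5 '(': depth becomes 4
  Position 6 ')': depth becomes 3
  Position 7 '(': depth becomes 4
  Position 8 ')': depth becomes 3
  Position 9 ')': depth becomes 2
  Position 10 ')': depth becomes 1
  Position 11 ')': depth becomes 0
Maximum depth reached: 4

4


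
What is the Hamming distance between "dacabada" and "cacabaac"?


Comparing "dacabada" and "cacabaac" position by position:
  Position 0: 'd' vs 'c' => differ
  Position 1: 'a' vs 'a' => same
  Position 2: 'c' vs 'c' => same
  Position 3: 'a' vs 'a' => same
  Position 4: 'b' vs 'b' => same
  Position 5: 'a' vs 'a' => same
  Position 6: 'd' vs 'a' => differ
  Position 7: 'a' vs 'c' => differ
Total differences (Hamming distance): 3

3


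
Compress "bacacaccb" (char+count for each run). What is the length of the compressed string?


Input: bacacaccb
Runs:
  'b' x 1 => "b1"
  'a' x 1 => "a1"
  'c' x 1 => "c1"
  'a' x 1 => "a1"
  'c' x 1 => "c1"
  'a' x 1 => "a1"
  'c' x 2 => "c2"
  'b' x 1 => "b1"
Compressed: "b1a1c1a1c1a1c2b1"
Compressed length: 16

16


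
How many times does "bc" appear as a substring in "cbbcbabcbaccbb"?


Searching for "bc" in "cbbcbabcbaccbb"
Scanning each position:
  Position 0: "cb" => no
  Position 1: "bb" => no
  Position 2: "bc" => MATCH
  Position 3: "cb" => no
  Position 4: "ba" => no
  Position 5: "ab" => no
  Position 6: "bc" => MATCH
  Position 7: "cb" => no
  Position 8: "ba" => no
  Position 9: "ac" => no
  Position 10: "cc" => no
  Position 11: "cb" => no
  Position 12: "bb" => no
Total occurrences: 2

2


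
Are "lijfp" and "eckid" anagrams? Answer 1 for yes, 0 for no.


Strings: "lijfp", "eckid"
Sorted first:  fijlp
Sorted second: cdeik
Differ at position 0: 'f' vs 'c' => not anagrams

0


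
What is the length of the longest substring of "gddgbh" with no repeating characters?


Input: "gddgbh"
Sliding window (track last position of each char):
  Position 0 ('g'): window [0,0] length 1 -- new best
  Position 1 ('d'): window [0,1] length 2 -- new best
  Position 2 ('d'): repeat (last at 1), move window start to 2
  Position 2 ('d'): window [2,2] length 1
  Position 3 ('g'): window [2,3] length 2
  Position 4 ('b'): window [2,4] length 3 -- new best
  Position 5 ('h'): window [2,5] length 4 -- new best
Longest substring with no repeats: "dgbh" with length 4

4


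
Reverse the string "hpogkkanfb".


Input: hpogkkanfb
Reading characters right to left:
  Position 9: 'b'
  Position 8: 'f'
  Position 7: 'n'
  Position 6: 'a'
  Position 5: 'k'
  Position 4: 'k'
  Position 3: 'g'
  Position 2: 'o'
  Position 1: 'p'
  Position 0: 'h'
Reversed: bfnakkgoph

bfnakkgoph


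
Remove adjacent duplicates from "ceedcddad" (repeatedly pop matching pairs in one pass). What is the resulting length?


Input: ceedcddad
Stack-based adjacent duplicate removal:
  Read 'c': push. Stack: c
  Read 'e': push. Stack: ce
  Read 'e': matches stack top 'e' => pop. Stack: c
  Read 'd': push. Stack: cd
  Read 'c': push. Stack: cdc
  Read 'd': push. Stack: cdcd
  Read 'd': matches stack top 'd' => pop. Stack: cdc
  Read 'a': push. Stack: cdca
  Read 'd': push. Stack: cdcad
Final stack: "cdcad" (length 5)

5


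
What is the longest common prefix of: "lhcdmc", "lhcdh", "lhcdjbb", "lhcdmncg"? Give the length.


Words: lhcdmc, lhcdh, lhcdjbb, lhcdmncg
  Position 0: all 'l' => match
  Position 1: all 'h' => match
  Position 2: all 'c' => match
  Position 3: all 'd' => match
  Position 4: ('m', 'h', 'j', 'm') => mismatch, stop
LCP = "lhcd" (length 4)

4


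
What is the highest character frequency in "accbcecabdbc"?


Input: accbcecabdbc
Character counts:
  'a': 2
  'b': 3
  'c': 5
  'd': 1
  'e': 1
Maximum frequency: 5

5


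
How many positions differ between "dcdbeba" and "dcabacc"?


Comparing "dcdbeba" and "dcabacc" position by position:
  Position 0: 'd' vs 'd' => same
  Position 1: 'c' vs 'c' => same
  Position 2: 'd' vs 'a' => DIFFER
  Position 3: 'b' vs 'b' => same
  Position 4: 'e' vs 'a' => DIFFER
  Position 5: 'b' vs 'c' => DIFFER
  Position 6: 'a' vs 'c' => DIFFER
Positions that differ: 4

4


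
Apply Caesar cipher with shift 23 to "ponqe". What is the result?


Caesar cipher: shift "ponqe" by 23
  'p' (pos 15) + 23 = pos 12 = 'm'
  'o' (pos 14) + 23 = pos 11 = 'l'
  'n' (pos 13) + 23 = pos 10 = 'k'
  'q' (pos 16) + 23 = pos 13 = 'n'
  'e' (pos 4) + 23 = pos 1 = 'b'
Result: mlknb

mlknb


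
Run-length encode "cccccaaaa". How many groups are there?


Input: cccccaaaa
Scanning for consecutive runs:
  Group 1: 'c' x 5 (positions 0-4)
  Group 2: 'a' x 4 (positions 5-8)
Total groups: 2

2


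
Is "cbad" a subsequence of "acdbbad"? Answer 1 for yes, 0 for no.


Check if "cbad" is a subsequence of "acdbbad"
Greedy scan:
  Position 0 ('a'): no match needed
  Position 1 ('c'): matches sub[0] = 'c'
  Position 2 ('d'): no match needed
  Position 3 ('b'): matches sub[1] = 'b'
  Position 4 ('b'): no match needed
  Position 5 ('a'): matches sub[2] = 'a'
  Position 6 ('d'): matches sub[3] = 'd'
All 4 characters matched => is a subsequence

1


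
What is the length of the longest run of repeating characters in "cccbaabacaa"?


Input: "cccbaabacaa"
Scanning for longest run:
  Position 1 ('c'): continues run of 'c', length=2
  Position 2 ('c'): continues run of 'c', length=3
  Position 3 ('b'): new char, reset run to 1
  Position 4 ('a'): new char, reset run to 1
  Position 5 ('a'): continues run of 'a', length=2
  Position 6 ('b'): new char, reset run to 1
  Position 7 ('a'): new char, reset run to 1
  Position 8 ('c'): new char, reset run to 1
  Position 9 ('a'): new char, reset run to 1
  Position 10 ('a'): continues run of 'a', length=2
Longest run: 'c' with length 3

3


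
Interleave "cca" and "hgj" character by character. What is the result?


Interleaving "cca" and "hgj":
  Position 0: 'c' from first, 'h' from second => "ch"
  Position 1: 'c' from first, 'g' from second => "cg"
  Position 2: 'a' from first, 'j' from second => "aj"
Result: chcgaj

chcgaj


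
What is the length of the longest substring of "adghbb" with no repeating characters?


Input: "adghbb"
Sliding window (track last position of each char):
  Position 0 ('a'): window [0,0] length 1 -- new best
  Position 1 ('d'): window [0,1] length 2 -- new best
  Position 2 ('g'): window [0,2] length 3 -- new best
  Position 3 ('h'): window [0,3] length 4 -- new best
  Position 4 ('b'): window [0,4] length 5 -- new best
  Position 5 ('b'): repeat (last at 4), move window start to 5
  Position 5 ('b'): window [5,5] length 1
Longest substring with no repeats: "adghb" with length 5

5


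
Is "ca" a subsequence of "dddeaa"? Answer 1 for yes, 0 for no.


Check if "ca" is a subsequence of "dddeaa"
Greedy scan:
  Position 0 ('d'): no match needed
  Position 1 ('d'): no match needed
  Position 2 ('d'): no match needed
  Position 3 ('e'): no match needed
  Position 4 ('a'): no match needed
  Position 5 ('a'): no match needed
Only matched 0/2 characters => not a subsequence

0


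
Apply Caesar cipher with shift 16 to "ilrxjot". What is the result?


Caesar cipher: shift "ilrxjot" by 16
  'i' (pos 8) + 16 = pos 24 = 'y'
  'l' (pos 11) + 16 = pos 1 = 'b'
  'r' (pos 17) + 16 = pos 7 = 'h'
  'x' (pos 23) + 16 = pos 13 = 'n'
  'j' (pos 9) + 16 = pos 25 = 'z'
  'o' (pos 14) + 16 = pos 4 = 'e'
  't' (pos 19) + 16 = pos 9 = 'j'
Result: ybhnzej

ybhnzej


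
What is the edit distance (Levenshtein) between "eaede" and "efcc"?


Computing edit distance: "eaede" -> "efcc"
DP table:
           e    f    c    c
      0    1    2    3    4
  e   1    0    1    2    3
  a   2    1    1    2    3
  e   3    2    2    2    3
  d   4    3    3    3    3
  e   5    4    4    4    4
Edit distance = dp[5][4] = 4

4


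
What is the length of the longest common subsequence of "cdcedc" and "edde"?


LCS of "cdcedc" and "edde"
DP table:
           e    d    d    e
      0    0    0    0    0
  c   0    0    0    0    0
  d   0    0    1    1    1
  c   0    0    1    1    1
  e   0    1    1    1    2
  d   0    1    2    2    2
  c   0    1    2    2    2
LCS length = dp[6][4] = 2

2


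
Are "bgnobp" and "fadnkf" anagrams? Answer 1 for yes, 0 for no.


Strings: "bgnobp", "fadnkf"
Sorted first:  bbgnop
Sorted second: adffkn
Differ at position 0: 'b' vs 'a' => not anagrams

0


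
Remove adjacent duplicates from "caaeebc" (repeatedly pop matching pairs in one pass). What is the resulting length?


Input: caaeebc
Stack-based adjacent duplicate removal:
  Read 'c': push. Stack: c
  Read 'a': push. Stack: ca
  Read 'a': matches stack top 'a' => pop. Stack: c
  Read 'e': push. Stack: ce
  Read 'e': matches stack top 'e' => pop. Stack: c
  Read 'b': push. Stack: cb
  Read 'c': push. Stack: cbc
Final stack: "cbc" (length 3)

3


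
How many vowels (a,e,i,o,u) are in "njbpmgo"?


Input: njbpmgo
Checking each character:
  'n' at position 0: consonant
  'j' at position 1: consonant
  'b' at position 2: consonant
  'p' at position 3: consonant
  'm' at position 4: consonant
  'g' at position 5: consonant
  'o' at position 6: vowel (running total: 1)
Total vowels: 1

1


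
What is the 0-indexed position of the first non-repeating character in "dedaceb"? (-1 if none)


Input: dedaceb
Character frequencies:
  'a': 1
  'b': 1
  'c': 1
  'd': 2
  'e': 2
Scanning left to right for freq == 1:
  Position 0 ('d'): freq=2, skip
  Position 1 ('e'): freq=2, skip
  Position 2 ('d'): freq=2, skip
  Position 3 ('a'): unique! => answer = 3

3


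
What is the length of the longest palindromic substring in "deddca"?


Input: "deddca"
Checking substrings for palindromes:
  [0:3] "ded" (len 3) => palindrome
  [2:4] "dd" (len 2) => palindrome
Longest palindromic substring: "ded" with length 3

3


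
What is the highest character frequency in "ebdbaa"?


Input: ebdbaa
Character counts:
  'a': 2
  'b': 2
  'd': 1
  'e': 1
Maximum frequency: 2

2


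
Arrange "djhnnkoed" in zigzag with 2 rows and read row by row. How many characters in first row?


Zigzag "djhnnkoed" into 2 rows:
Placing characters:
  'd' => row 0
  'j' => row 1
  'h' => row 0
  'n' => row 1
  'n' => row 0
  'k' => row 1
  'o' => row 0
  'e' => row 1
  'd' => row 0
Rows:
  Row 0: "dhnod"
  Row 1: "jnke"
First row length: 5

5


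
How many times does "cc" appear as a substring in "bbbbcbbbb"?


Searching for "cc" in "bbbbcbbbb"
Scanning each position:
  Position 0: "bb" => no
  Position 1: "bb" => no
  Position 2: "bb" => no
  Position 3: "bc" => no
  Position 4: "cb" => no
  Position 5: "bb" => no
  Position 6: "bb" => no
  Position 7: "bb" => no
Total occurrences: 0

0


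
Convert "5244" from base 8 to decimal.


Input: "5244" in base 8
Positional expansion:
  Digit '5' (value 5) x 8^3 = 2560
  Digit '2' (value 2) x 8^2 = 128
  Digit '4' (value 4) x 8^1 = 32
  Digit '4' (value 4) x 8^0 = 4
Sum = 2724

2724


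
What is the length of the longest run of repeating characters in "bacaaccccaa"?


Input: "bacaaccccaa"
Scanning for longest run:
  Position 1 ('a'): new char, reset run to 1
  Position 2 ('c'): new char, reset run to 1
  Position 3 ('a'): new char, reset run to 1
  Position 4 ('a'): continues run of 'a', length=2
  Position 5 ('c'): new char, reset run to 1
  Position 6 ('c'): continues run of 'c', length=2
  Position 7 ('c'): continues run of 'c', length=3
  Position 8 ('c'): continues run of 'c', length=4
  Position 9 ('a'): new char, reset run to 1
  Position 10 ('a'): continues run of 'a', length=2
Longest run: 'c' with length 4

4


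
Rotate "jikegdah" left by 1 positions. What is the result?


Input: "jikegdah", rotate left by 1
First 1 characters: "j"
Remaining characters: "ikegdah"
Concatenate remaining + first: "ikegdah" + "j" = "ikegdahj"

ikegdahj


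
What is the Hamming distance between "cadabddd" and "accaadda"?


Comparing "cadabddd" and "accaadda" position by position:
  Position 0: 'c' vs 'a' => differ
  Position 1: 'a' vs 'c' => differ
  Position 2: 'd' vs 'c' => differ
  Position 3: 'a' vs 'a' => same
  Position 4: 'b' vs 'a' => differ
  Position 5: 'd' vs 'd' => same
  Position 6: 'd' vs 'd' => same
  Position 7: 'd' vs 'a' => differ
Total differences (Hamming distance): 5

5


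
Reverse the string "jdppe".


Input: jdppe
Reading characters right to left:
  Position 4: 'e'
  Position 3: 'p'
  Position 2: 'p'
  Position 1: 'd'
  Position 0: 'j'
Reversed: eppdj

eppdj
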